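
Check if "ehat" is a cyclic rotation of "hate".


Word: "hate", Candidate: "ehat"
Method: check if candidate is substring of word+word
"hatehate" contains "ehat"? Yes
Is rotation = Yes


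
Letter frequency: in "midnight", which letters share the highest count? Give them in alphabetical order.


Word: "midnight"
Letter counts:
  'd': 1
  'g': 1
  'h': 1
  'i': 2
  'm': 1
  'n': 1
  't': 1
Maximum count = 2
Most frequent = 'i' (2 times each)


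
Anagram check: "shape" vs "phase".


Word 1: "shape" → sorted: aehps
Word 2: "phase" → sorted: aehps
Same letters? aehps == aehps
Anagram = Yes


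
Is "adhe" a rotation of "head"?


Word: "head", Candidate: "adhe"
Method: check if candidate is substring of word+word
"headhead" contains "adhe"? Yes
Is rotation = Yes


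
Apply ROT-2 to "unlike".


Word: "unlike"
Shift: 2
Each letter → (letter + shift) mod 26:
  'u' (20) + 2 = 22 → 'w'
  'n' (13) + 2 = 15 → 'p'
  'l' (11) + 2 = 13 → 'n'
  'i' (8) + 2 = 10 → 'k'
  'k' (10) + 2 = 12 → 'm'
  'e' (4) + 2 = 6 → 'g'
Result = "wpnkmg"


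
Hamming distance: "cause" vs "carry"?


Comparing character by character (same length = 5):
  Pos 0: 'c' vs 'c' =
  Pos 1: 'a' vs 'a' =
  Pos 2: 'u' vs 'r' !=
  Pos 3: 's' vs 'r' !=
  Pos 4: 'e' vs 'y' !=
Hamming distance = 3


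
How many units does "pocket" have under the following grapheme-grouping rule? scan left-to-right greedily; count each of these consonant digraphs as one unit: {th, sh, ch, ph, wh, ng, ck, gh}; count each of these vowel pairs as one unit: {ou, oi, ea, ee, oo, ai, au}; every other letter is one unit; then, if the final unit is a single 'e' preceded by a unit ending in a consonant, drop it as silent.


Word: "pocket" (6 letters)
Left-to-right scan:
  [1] 'p' (letter)
  [2] 'o' (letter)
  [3] 'ck' (digraph)
  [4] 'e' (letter)
  [5] 't' (letter)
Units from scan: 5
Sound units = 5 units


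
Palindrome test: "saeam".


Word: "saeam"
Reversed: "maeas"
Forward == Backward? saeam != maeas
Palindrome = No


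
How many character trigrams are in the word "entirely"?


Word: "entirely" (length 8)
Number of 3-grams = length - 3 + 1 = 8 - 3 + 1
= 6


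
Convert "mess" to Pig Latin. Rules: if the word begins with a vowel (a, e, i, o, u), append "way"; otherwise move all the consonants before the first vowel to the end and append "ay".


Word: "mess"
Starts with consonant(s) → move to end, add 'ay'
Consonant cluster: "m"
Pig Latin = "essmay"


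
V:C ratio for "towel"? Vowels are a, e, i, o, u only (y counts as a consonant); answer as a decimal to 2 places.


Word: "towel"
Vowels (a,e,i,o,u): 2
Consonants: 3
Ratio = 2/3
= 0.67


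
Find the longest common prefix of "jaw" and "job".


Word 1: "jaw"
Word 2: "job"
Comparing from start:
  Pos 0: 'j' == 'j'
  Pos 1: 'a' != 'o' (stop)
LCP = "j" (length 1)


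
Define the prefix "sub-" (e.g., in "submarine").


Prefix: sub-
As in: submarine -> sub- + marine
Meaning = under / below


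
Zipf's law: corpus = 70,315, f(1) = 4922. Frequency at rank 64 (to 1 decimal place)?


Zipf's law: f(r) = f(1) / r
f(1) = 4922
f(64) = 4922 / 64
= 76.9 occurrences


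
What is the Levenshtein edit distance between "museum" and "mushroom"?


Word 1: "museum" (length 6)
Word 2: "mushroom" (length 8)
One optimal edit sequence (insert/delete/substitute each cost 1):
  1. keep 'm'
  2. keep 'u'
  3. keep 's'
  4. insert 'h'  (+1)
  5. insert 'r'  (+1)
  6. substitute 'e' -> 'o'  (+1)
  7. substitute 'u' -> 'o'  (+1)
  8. keep 'm'
Total edit operations: 4
Edit distance = 4


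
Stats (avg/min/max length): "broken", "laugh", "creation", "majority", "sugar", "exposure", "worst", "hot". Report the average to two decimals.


Lengths: "broken"=6, "laugh"=5, "creation"=8, "majority"=8, "sugar"=5, "exposure"=8, "worst"=5, "hot"=3
Sum = 48, Count = 8
Average = 48/8 = 6.00
= avg=6.00, min=3, max=8


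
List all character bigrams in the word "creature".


Word: "creature" (length 8)
Number of bigrams = 8 - 2 + 1 = 7
  Position 0: "cr"
  Position 1: "re"
  Position 2: "ea"
  Position 3: "at"
  Position 4: "tu"
  Position 5: "ur"
  Position 6: "re"
Bigrams = "cr", "re", "ea", "at", "tu", "ur", "re"


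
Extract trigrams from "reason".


Word: "reason" (length 6)
Number of trigrams = 6 - 3 + 1 = 4
  Position 0: "rea"
  Position 1: "eas"
  Position 2: "aso"
  Position 3: "son"
Trigrams = "rea", "eas", "aso", "son"


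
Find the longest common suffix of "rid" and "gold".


Word 1: "rid"
Word 2: "gold"
Comparing from end:
  Pos -1: 'd' == 'd'
  Pos -2: 'i' != 'l' (stop)
LCS = "d" (length 1)


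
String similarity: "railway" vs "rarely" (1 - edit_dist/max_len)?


Word 1: "railway" (length 7)
Word 2: "rarely" (length 6)
One optimal edit sequence:
  1. keep 'r'
  2. keep 'a'
  3. delete 'i'  (+1)
  4. substitute 'l' -> 'r'  (+1)
  5. substitute 'w' -> 'e'  (+1)
  6. substitute 'a' -> 'l'  (+1)
  7. keep 'y'
Edit distance = 4
Max length = max(7, 6) = 7
Similarity = 1 - 4/7
= 0.4286


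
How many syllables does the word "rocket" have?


Word: "rocket"
Syllable breakdown: rock-et
Counting: 2 parts
= 2 syllables


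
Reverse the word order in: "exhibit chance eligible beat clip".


Original: "exhibit chance eligible beat clip"
Words (1..n): exhibit | chance | eligible | beat | clip
Reversed (n..1): clip | beat | eligible | chance | exhibit
Result = "clip beat eligible chance exhibit"


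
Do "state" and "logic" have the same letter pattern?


Pattern of "state": [0, 1, 2, 1, 3]
Pattern of "logic": [0, 1, 2, 3, 4]
Patterns do not match
Same pattern = No


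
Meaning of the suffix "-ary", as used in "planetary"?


Suffix: -ary
Example: planetary = planet + -ary
Meaning = relating to


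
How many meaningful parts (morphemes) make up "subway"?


Word: "subway"
Morphemes: sub- | way
Each morpheme carries meaning
= 2 morphemes


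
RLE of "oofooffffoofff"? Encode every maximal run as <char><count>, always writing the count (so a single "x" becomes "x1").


String: "oofooffffoofff"
Scanning for consecutive runs:
  'o' x 2
  'f' x 1
  'o' x 2
  'f' x 4
  'o' x 2
  'f' x 3
RLE = "o2f1o2f4o2f3"


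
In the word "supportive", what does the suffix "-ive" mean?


Suffix: -ive
Example: supportive (support + -ive)
Meaning = tending to


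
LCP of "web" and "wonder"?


Word 1: "web"
Word 2: "wonder"
Comparing from start:
  Pos 0: 'w' == 'w'
  Pos 1: 'e' != 'o' (stop)
LCP = "w" (length 1)


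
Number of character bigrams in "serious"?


Word: "serious" (length 7)
Number of 2-grams = length - 2 + 1 = 7 - 2 + 1
= 6


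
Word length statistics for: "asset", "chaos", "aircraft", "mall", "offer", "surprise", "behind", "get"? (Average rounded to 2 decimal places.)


Lengths: "asset"=5, "chaos"=5, "aircraft"=8, "mall"=4, "offer"=5, "surprise"=8, "behind"=6, "get"=3
Sum = 44, Count = 8
Average = 44/8 = 5.50
= avg=5.50, min=3, max=8


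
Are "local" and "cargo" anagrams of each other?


Word 1: "local" → sorted: acllo
Word 2: "cargo" → sorted: acgor
Same letters? acllo != acgor
Anagram = No


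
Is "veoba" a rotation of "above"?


Word: "above", Candidate: "veoba"
Method: check if candidate is substring of word+word
"aboveabove" contains "veoba"? No
Is rotation = No


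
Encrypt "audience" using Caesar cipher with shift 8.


Word: "audience"
Shift: 8
Each letter → (letter + shift) mod 26:
  'a' (0) + 8 = 8 → 'i'
  'u' (20) + 8 = 2 → 'c'
  'd' (3) + 8 = 11 → 'l'
  'i' (8) + 8 = 16 → 'q'
  'e' (4) + 8 = 12 → 'm'
  'n' (13) + 8 = 21 → 'v'
  'c' (2) + 8 = 10 → 'k'
  'e' (4) + 8 = 12 → 'm'
Result = "iclqmvkm"


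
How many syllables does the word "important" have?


Word: "important"
Syllable breakdown: im | por | tant
Counting: 3 parts
= 3 syllables


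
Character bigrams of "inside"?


Word: "inside" (length 6)
Number of bigrams = 6 - 2 + 1 = 5
  Position 0: "in"
  Position 1: "ns"
  Position 2: "si"
  Position 3: "id"
  Position 4: "de"
Bigrams = "in", "ns", "si", "id", "de"


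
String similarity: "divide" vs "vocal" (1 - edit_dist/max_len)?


Word 1: "divide" (length 6)
Word 2: "vocal" (length 5)
One optimal edit sequence:
  1. delete 'd'  (+1)
  2. substitute 'i' -> 'v'  (+1)
  3. substitute 'v' -> 'o'  (+1)
  4. substitute 'i' -> 'c'  (+1)
  5. substitute 'd' -> 'a'  (+1)
  6. substitute 'e' -> 'l'  (+1)
Edit distance = 6
Max length = max(6, 5) = 6
Similarity = 1 - 6/6
= 0.0000


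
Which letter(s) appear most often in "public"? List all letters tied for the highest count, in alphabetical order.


Word: "public"
Letter counts:
  'b': 1
  'c': 1
  'i': 1
  'l': 1
  'p': 1
  'u': 1
Maximum count = 1
Most frequent = 'b', 'c', 'i', 'l', 'p', 'u' (1 time each)


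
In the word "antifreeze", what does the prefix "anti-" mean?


Prefix: anti-
As in: antifreeze -> anti- + freeze
Meaning = against


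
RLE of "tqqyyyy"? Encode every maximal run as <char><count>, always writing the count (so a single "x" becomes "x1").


String: "tqqyyyy"
Scanning for consecutive runs:
  't' x 1
  'q' x 2
  'y' x 4
RLE = "t1q2y4"


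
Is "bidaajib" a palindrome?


Word: "bidaajib"
Reversed: "bijaadib"
Forward == Backward? bidaajib != bijaadib
Palindrome = No


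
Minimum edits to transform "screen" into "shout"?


Word 1: "screen" (length 6)
Word 2: "shout" (length 5)
One optimal edit sequence (insert/delete/substitute each cost 1):
  1. keep 's'
  2. delete 'c'  (+1)
  3. substitute 'r' -> 'h'  (+1)
  4. substitute 'e' -> 'o'  (+1)
  5. substitute 'e' -> 'u'  (+1)
  6. substitute 'n' -> 't'  (+1)
Total edit operations: 5
Edit distance = 5


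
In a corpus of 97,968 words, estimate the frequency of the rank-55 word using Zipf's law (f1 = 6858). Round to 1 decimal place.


Zipf's law: f(r) = f(1) / r
f(1) = 6858
f(55) = 6858 / 55
= 124.7 occurrences


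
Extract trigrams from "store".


Word: "store" (length 5)
Number of trigrams = 5 - 3 + 1 = 3
  Position 0: "sto"
  Position 1: "tor"
  Position 2: "ore"
Trigrams = "sto", "tor", "ore"


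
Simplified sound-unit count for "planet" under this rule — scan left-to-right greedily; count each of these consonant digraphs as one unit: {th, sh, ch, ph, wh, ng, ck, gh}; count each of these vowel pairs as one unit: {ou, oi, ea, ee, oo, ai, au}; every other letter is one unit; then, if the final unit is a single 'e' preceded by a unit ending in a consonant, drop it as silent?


Word: "planet" (6 letters)
Left-to-right scan:
  [1] 'p' (letter)
  [2] 'l' (letter)
  [3] 'a' (letter)
  [4] 'n' (letter)
  [5] 'e' (letter)
  [6] 't' (letter)
Units from scan: 6
Sound units = 6 units


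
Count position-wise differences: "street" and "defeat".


Comparing character by character (same length = 6):
  Pos 0: 's' vs 'd' !=
  Pos 1: 't' vs 'e' !=
  Pos 2: 'r' vs 'f' !=
  Pos 3: 'e' vs 'e' =
  Pos 4: 'e' vs 'a' !=
  Pos 5: 't' vs 't' =
Hamming distance = 4


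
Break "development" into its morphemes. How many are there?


Word: "development"
Morphemes: develop | -ment
Each morpheme carries meaning
= 2 morphemes


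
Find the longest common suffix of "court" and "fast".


Word 1: "court"
Word 2: "fast"
Comparing from end:
  Pos -1: 't' == 't'
  Pos -2: 'r' != 's' (stop)
LCS = "t" (length 1)


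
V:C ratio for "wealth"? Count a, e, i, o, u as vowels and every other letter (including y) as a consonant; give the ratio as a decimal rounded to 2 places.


Word: "wealth"
Vowels (a,e,i,o,u): 2
Consonants: 4
Ratio = 2/4
= 0.50


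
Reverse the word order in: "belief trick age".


Original: "belief trick age"
Words (1..n): belief | trick | age
Reversed (n..1): age | trick | belief
Result = "age trick belief"


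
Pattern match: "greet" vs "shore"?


Pattern of "greet": [0, 1, 2, 2, 3]
Pattern of "shore": [0, 1, 2, 3, 4]
Patterns do not match
Same pattern = No


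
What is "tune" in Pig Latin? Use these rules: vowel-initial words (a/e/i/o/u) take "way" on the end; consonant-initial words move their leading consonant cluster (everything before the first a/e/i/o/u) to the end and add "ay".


Word: "tune"
Starts with consonant(s) → move to end, add 'ay'
Consonant cluster: "t"
Pig Latin = "unetay"


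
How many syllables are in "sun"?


Word: "sun"
Syllable breakdown: sun
Counting: 1 part
= 1 syllable


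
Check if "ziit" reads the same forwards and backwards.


Word: "ziit"
Reversed: "tiiz"
Forward == Backward? ziit != tiiz
Palindrome = No


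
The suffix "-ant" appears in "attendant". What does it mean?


Suffix: -ant
Example: attendant = attend + -ant
Meaning = one who / that which


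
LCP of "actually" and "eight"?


Word 1: "actually"
Word 2: "eight"
Comparing from start:
  Pos 0: 'a' != 'e' (stop)
LCP = "" (length 0)


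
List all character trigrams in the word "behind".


Word: "behind" (length 6)
Number of trigrams = 6 - 3 + 1 = 4
  Position 0: "beh"
  Position 1: "ehi"
  Position 2: "hin"
  Position 3: "ind"
Trigrams = "beh", "ehi", "hin", "ind"


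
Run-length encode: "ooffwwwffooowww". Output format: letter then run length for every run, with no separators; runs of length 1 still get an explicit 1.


String: "ooffwwwffooowww"
Scanning for consecutive runs:
  'o' x 2
  'f' x 2
  'w' x 3
  'f' x 2
  'o' x 3
  'w' x 3
RLE = "o2f2w3f2o3w3"


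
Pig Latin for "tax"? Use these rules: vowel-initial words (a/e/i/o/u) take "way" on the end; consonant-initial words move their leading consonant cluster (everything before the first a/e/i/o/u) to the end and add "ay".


Word: "tax"
Starts with consonant(s) → move to end, add 'ay'
Consonant cluster: "t"
Pig Latin = "axtay"


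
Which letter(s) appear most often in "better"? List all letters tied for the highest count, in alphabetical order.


Word: "better"
Letter counts:
  'b': 1
  'e': 2
  'r': 1
  't': 2
Maximum count = 2
Most frequent = 'e', 't' (2 times each)


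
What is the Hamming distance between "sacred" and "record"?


Comparing character by character (same length = 6):
  Pos 0: 's' vs 'r' !=
  Pos 1: 'a' vs 'e' !=
  Pos 2: 'c' vs 'c' =
  Pos 3: 'r' vs 'o' !=
  Pos 4: 'e' vs 'r' !=
  Pos 5: 'd' vs 'd' =
Hamming distance = 4


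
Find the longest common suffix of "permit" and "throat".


Word 1: "permit"
Word 2: "throat"
Comparing from end:
  Pos -1: 't' == 't'
  Pos -2: 'i' != 'a' (stop)
LCS = "t" (length 1)


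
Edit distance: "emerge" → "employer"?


Word 1: "emerge" (length 6)
Word 2: "employer" (length 8)
One optimal edit sequence (insert/delete/substitute each cost 1):
  1. keep 'e'
  2. keep 'm'
  3. insert 'p'  (+1)
  4. substitute 'e' -> 'l'  (+1)
  5. substitute 'r' -> 'o'  (+1)
  6. substitute 'g' -> 'y'  (+1)
  7. keep 'e'
  8. insert 'r'  (+1)
Total edit operations: 5
Edit distance = 5


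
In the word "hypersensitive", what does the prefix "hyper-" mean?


Prefix: hyper-
As in: hypersensitive -> hyper- + sensitive
Meaning = over / excessive


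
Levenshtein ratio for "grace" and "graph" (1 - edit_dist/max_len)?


Word 1: "grace" (length 5)
Word 2: "graph" (length 5)
One optimal edit sequence:
  1. keep 'g'
  2. keep 'r'
  3. keep 'a'
  4. substitute 'c' -> 'p'  (+1)
  5. substitute 'e' -> 'h'  (+1)
Edit distance = 2
Max length = max(5, 5) = 5
Similarity = 1 - 2/5
= 0.6000


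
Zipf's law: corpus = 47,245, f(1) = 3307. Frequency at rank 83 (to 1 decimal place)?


Zipf's law: f(r) = f(1) / r
f(1) = 3307
f(83) = 3307 / 83
= 39.8 occurrences


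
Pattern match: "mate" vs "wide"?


Pattern of "mate": [0, 1, 2, 3]
Pattern of "wide": [0, 1, 2, 3]
Patterns match
Same pattern = Yes


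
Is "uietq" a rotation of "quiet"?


Word: "quiet", Candidate: "uietq"
Method: check if candidate is substring of word+word
"quietquiet" contains "uietq"? Yes
Is rotation = Yes


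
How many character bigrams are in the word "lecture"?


Word: "lecture" (length 7)
Number of 2-grams = length - 2 + 1 = 7 - 2 + 1
= 6


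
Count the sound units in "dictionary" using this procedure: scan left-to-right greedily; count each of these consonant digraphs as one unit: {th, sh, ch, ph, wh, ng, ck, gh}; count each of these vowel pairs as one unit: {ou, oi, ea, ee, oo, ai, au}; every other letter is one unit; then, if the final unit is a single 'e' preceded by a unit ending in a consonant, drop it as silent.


Word: "dictionary" (10 letters)
Left-to-right scan:
  1. 'd' (letter)
  2. 'i' (letter)
  3. 'c' (letter)
  4. 't' (letter)
  5. 'i' (letter)
  6. 'o' (letter)
  7. 'n' (letter)
  8. 'a' (letter)
  9. 'r' (letter)
  10. 'y' (letter)
Units from scan: 10
Sound units = 10 units


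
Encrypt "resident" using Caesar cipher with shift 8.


Word: "resident"
Shift: 8
Each letter → (letter + shift) mod 26:
  'r' (17) + 8 = 25 → 'z'
  'e' (4) + 8 = 12 → 'm'
  's' (18) + 8 = 0 → 'a'
  'i' (8) + 8 = 16 → 'q'
  'd' (3) + 8 = 11 → 'l'
  'e' (4) + 8 = 12 → 'm'
  'n' (13) + 8 = 21 → 'v'
  't' (19) + 8 = 1 → 'b'
Result = "zmaqlmvb"


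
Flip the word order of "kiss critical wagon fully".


Original: "kiss critical wagon fully"
Words (1..n): kiss | critical | wagon | fully
Reversed (n..1): fully | wagon | critical | kiss
Result = "fully wagon critical kiss"


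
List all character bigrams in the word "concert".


Word: "concert" (length 7)
Number of bigrams = 7 - 2 + 1 = 6
  Position 0: "co"
  Position 1: "on"
  Position 2: "nc"
  Position 3: "ce"
  Position 4: "er"
  Position 5: "rt"
Bigrams = "co", "on", "nc", "ce", "er", "rt"


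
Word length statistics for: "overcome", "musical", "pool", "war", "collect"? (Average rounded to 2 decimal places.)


Lengths: "overcome"=8, "musical"=7, "pool"=4, "war"=3, "collect"=7
Sum = 29, Count = 5
Average = 29/5 = 5.80
= avg=5.80, min=3, max=8


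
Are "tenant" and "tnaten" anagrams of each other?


Word 1: "tenant" → sorted: aenntt
Word 2: "tnaten" → sorted: aenntt
Same letters? aenntt == aenntt
Anagram = Yes


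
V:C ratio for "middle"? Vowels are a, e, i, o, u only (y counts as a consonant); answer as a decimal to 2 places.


Word: "middle"
Vowels (a,e,i,o,u): 2
Consonants: 4
Ratio = 2/4
= 0.50


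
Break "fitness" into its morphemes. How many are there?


Word: "fitness"
Morphemes: fit + -ness
Each morpheme carries meaning
= 2 morphemes


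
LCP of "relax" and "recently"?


Word 1: "relax"
Word 2: "recently"
Comparing from start:
  Pos 0: 'r' == 'r'
  Pos 1: 'e' == 'e'
  Pos 2: 'l' != 'c' (stop)
LCP = "re" (length 2)


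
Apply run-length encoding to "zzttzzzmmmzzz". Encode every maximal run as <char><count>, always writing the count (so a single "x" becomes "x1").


String: "zzttzzzmmmzzz"
Scanning for consecutive runs:
  'z' x 2
  't' x 2
  'z' x 3
  'm' x 3
  'z' x 3
RLE = "z2t2z3m3z3"


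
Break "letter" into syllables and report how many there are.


Word: "letter"
Syllable breakdown: let-ter
Counting: 2 parts
= 2 syllables


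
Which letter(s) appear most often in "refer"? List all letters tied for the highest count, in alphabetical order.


Word: "refer"
Letter counts:
  'e': 2
  'f': 1
  'r': 2
Maximum count = 2
Most frequent = 'e', 'r' (2 times each)


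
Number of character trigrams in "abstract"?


Word: "abstract" (length 8)
Number of 3-grams = length - 3 + 1 = 8 - 3 + 1
= 6


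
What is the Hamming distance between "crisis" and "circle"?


Comparing character by character (same length = 6):
  Pos 0: 'c' vs 'c' =
  Pos 1: 'r' vs 'i' !=
  Pos 2: 'i' vs 'r' !=
  Pos 3: 's' vs 'c' !=
  Pos 4: 'i' vs 'l' !=
  Pos 5: 's' vs 'e' !=
Hamming distance = 5


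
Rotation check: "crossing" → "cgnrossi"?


Word: "crossing", Candidate: "cgnrossi"
Method: check if candidate is substring of word+word
"crossingcrossing" contains "cgnrossi"? No
Is rotation = No


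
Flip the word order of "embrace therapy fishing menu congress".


Original: "embrace therapy fishing menu congress"
Words (1..n): embrace | therapy | fishing | menu | congress
Reversed (n..1): congress | menu | fishing | therapy | embrace
Result = "congress menu fishing therapy embrace"


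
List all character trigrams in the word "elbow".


Word: "elbow" (length 5)
Number of trigrams = 5 - 3 + 1 = 3
  Position 0: "elb"
  Position 1: "lbo"
  Position 2: "bow"
Trigrams = "elb", "lbo", "bow"


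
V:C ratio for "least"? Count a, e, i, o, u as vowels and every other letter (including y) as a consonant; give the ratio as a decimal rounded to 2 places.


Word: "least"
Vowels (a,e,i,o,u): 2
Consonants: 3
Ratio = 2/3
= 0.67


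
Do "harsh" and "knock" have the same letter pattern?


Pattern of "harsh": [0, 1, 2, 3, 0]
Pattern of "knock": [0, 1, 2, 3, 0]
Patterns match
Same pattern = Yes


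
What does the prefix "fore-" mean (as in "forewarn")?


Prefix: fore-
Example: forewarn = fore- + warn
Meaning = before


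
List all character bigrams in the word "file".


Word: "file" (length 4)
Number of bigrams = 4 - 2 + 1 = 3
  Position 0: "fi"
  Position 1: "il"
  Position 2: "le"
Bigrams = "fi", "il", "le"


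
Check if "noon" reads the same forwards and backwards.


Word: "noon"
Reversed: "noon"
Forward == Backward? noon == noon
Palindrome = Yes


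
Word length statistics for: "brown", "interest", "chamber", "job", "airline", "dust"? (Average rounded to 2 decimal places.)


Lengths: "brown"=5, "interest"=8, "chamber"=7, "job"=3, "airline"=7, "dust"=4
Sum = 34, Count = 6
Average = 34/6 = 5.67
= avg=5.67, min=3, max=8


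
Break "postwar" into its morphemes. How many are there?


Word: "postwar"
Morphemes: post- / war
Each morpheme carries meaning
= 2 morphemes


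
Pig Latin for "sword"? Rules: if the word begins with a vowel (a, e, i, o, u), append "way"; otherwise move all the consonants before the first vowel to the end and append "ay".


Word: "sword"
Starts with consonant(s) → move to end, add 'ay'
Consonant cluster: "sw"
Pig Latin = "ordsway"


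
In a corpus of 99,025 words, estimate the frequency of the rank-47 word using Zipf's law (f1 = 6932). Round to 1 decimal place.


Zipf's law: f(r) = f(1) / r
f(1) = 6932
f(47) = 6932 / 47
= 147.5 occurrences


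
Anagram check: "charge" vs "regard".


Word 1: "charge" → sorted: aceghr
Word 2: "regard" → sorted: adegrr
Same letters? aceghr != adegrr
Anagram = No


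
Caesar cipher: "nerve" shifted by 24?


Word: "nerve"
Shift: 24
Each letter → (letter + shift) mod 26:
  'n' (13) + 24 = 11 → 'l'
  'e' (4) + 24 = 2 → 'c'
  'r' (17) + 24 = 15 → 'p'
  'v' (21) + 24 = 19 → 't'
  'e' (4) + 24 = 2 → 'c'
Result = "lcptc"


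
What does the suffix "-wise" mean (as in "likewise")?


Suffix: -wise
As in: likewise -> like + -wise
Meaning = in the manner of


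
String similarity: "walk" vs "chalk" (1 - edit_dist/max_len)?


Word 1: "walk" (length 4)
Word 2: "chalk" (length 5)
One optimal edit sequence:
  1. insert 'c'  (+1)
  2. substitute 'w' -> 'h'  (+1)
  3. keep 'a'
  4. keep 'l'
  5. keep 'k'
Edit distance = 2
Max length = max(4, 5) = 5
Similarity = 1 - 2/5
= 0.6000


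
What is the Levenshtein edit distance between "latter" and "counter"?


Word 1: "latter" (length 6)
Word 2: "counter" (length 7)
One optimal edit sequence (insert/delete/substitute each cost 1):
  1. insert 'c'  (+1)
  2. substitute 'l' -> 'o'  (+1)
  3. substitute 'a' -> 'u'  (+1)
  4. substitute 't' -> 'n'  (+1)
  5. keep 't'
  6. keep 'e'
  7. keep 'r'
Total edit operations: 4
Edit distance = 4


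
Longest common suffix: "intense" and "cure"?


Word 1: "intense"
Word 2: "cure"
Comparing from end:
  Pos -1: 'e' == 'e'
  Pos -2: 's' != 'r' (stop)
LCS = "e" (length 1)


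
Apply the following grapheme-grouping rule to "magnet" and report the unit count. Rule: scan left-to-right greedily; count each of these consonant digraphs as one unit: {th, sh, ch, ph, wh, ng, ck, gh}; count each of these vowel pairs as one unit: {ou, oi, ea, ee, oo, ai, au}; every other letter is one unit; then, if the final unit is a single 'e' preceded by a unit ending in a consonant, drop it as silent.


Word: "magnet" (6 letters)
Left-to-right scan:
  1. 'm' (letter)
  2. 'a' (letter)
  3. 'g' (letter)
  4. 'n' (letter)
  5. 'e' (letter)
  6. 't' (letter)
Units from scan: 6
Sound units = 6 units


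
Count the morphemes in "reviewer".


Word: "reviewer"
Morphemes: re- + view + -er
Each morpheme carries meaning
= 3 morphemes


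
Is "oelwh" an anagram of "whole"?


Word 1: "whole" → sorted: ehlow
Word 2: "oelwh" → sorted: ehlow
Same letters? ehlow == ehlow
Anagram = Yes


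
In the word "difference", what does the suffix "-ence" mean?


Suffix: -ence
Example: difference (differ + -ence)
Meaning = state of


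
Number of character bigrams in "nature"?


Word: "nature" (length 6)
Number of 2-grams = length - 2 + 1 = 6 - 2 + 1
= 5


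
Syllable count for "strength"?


Word: "strength"
Syllable breakdown: strength
Counting: 1 part
= 1 syllable


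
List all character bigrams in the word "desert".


Word: "desert" (length 6)
Number of bigrams = 6 - 2 + 1 = 5
  Position 0: "de"
  Position 1: "es"
  Position 2: "se"
  Position 3: "er"
  Position 4: "rt"
Bigrams = "de", "es", "se", "er", "rt"


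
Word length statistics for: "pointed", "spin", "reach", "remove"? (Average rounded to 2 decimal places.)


Lengths: "pointed"=7, "spin"=4, "reach"=5, "remove"=6
Sum = 22, Count = 4
Average = 22/4 = 5.50
= avg=5.50, min=4, max=7


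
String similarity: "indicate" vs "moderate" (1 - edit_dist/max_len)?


Word 1: "indicate" (length 8)
Word 2: "moderate" (length 8)
One optimal edit sequence:
  1. substitute 'i' -> 'm'  (+1)
  2. substitute 'n' -> 'o'  (+1)
  3. keep 'd'
  4. substitute 'i' -> 'e'  (+1)
  5. substitute 'c' -> 'r'  (+1)
  6. keep 'a'
  7. keep 't'
  8. keep 'e'
Edit distance = 4
Max length = max(8, 8) = 8
Similarity = 1 - 4/8
= 0.5000


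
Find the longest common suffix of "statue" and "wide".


Word 1: "statue"
Word 2: "wide"
Comparing from end:
  Pos -1: 'e' == 'e'
  Pos -2: 'u' != 'd' (stop)
LCS = "e" (length 1)


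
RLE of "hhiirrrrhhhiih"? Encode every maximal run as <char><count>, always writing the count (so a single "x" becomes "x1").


String: "hhiirrrrhhhiih"
Scanning for consecutive runs:
  'h' x 2
  'i' x 2
  'r' x 4
  'h' x 3
  'i' x 2
  'h' x 1
RLE = "h2i2r4h3i2h1"


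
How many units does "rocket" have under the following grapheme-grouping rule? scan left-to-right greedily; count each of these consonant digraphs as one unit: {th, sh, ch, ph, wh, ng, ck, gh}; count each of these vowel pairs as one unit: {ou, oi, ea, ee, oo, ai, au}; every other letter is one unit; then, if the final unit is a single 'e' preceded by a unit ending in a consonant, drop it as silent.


Word: "rocket" (6 letters)
Left-to-right scan:
  1. 'r' (letter)
  2. 'o' (letter)
  3. 'ck' (digraph)
  4. 'e' (letter)
  5. 't' (letter)
Units from scan: 5
Sound units = 5 units


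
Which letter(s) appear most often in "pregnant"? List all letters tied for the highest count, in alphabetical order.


Word: "pregnant"
Letter counts:
  'a': 1
  'e': 1
  'g': 1
  'n': 2
  'p': 1
  'r': 1
  't': 1
Maximum count = 2
Most frequent = 'n' (2 times each)


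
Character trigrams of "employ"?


Word: "employ" (length 6)
Number of trigrams = 6 - 3 + 1 = 4
  Position 0: "emp"
  Position 1: "mpl"
  Position 2: "plo"
  Position 3: "loy"
Trigrams = "emp", "mpl", "plo", "loy"


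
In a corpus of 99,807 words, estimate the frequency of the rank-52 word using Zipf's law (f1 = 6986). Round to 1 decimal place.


Zipf's law: f(r) = f(1) / r
f(1) = 6986
f(52) = 6986 / 52
= 134.3 occurrences


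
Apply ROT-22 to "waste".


Word: "waste"
Shift: 22
Each letter → (letter + shift) mod 26:
  'w' (22) + 22 = 18 → 's'
  'a' (0) + 22 = 22 → 'w'
  's' (18) + 22 = 14 → 'o'
  't' (19) + 22 = 15 → 'p'
  'e' (4) + 22 = 0 → 'a'
Result = "swopa"


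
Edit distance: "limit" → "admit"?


Word 1: "limit" (length 5)
Word 2: "admit" (length 5)
One optimal edit sequence (insert/delete/substitute each cost 1):
  1. substitute 'l' -> 'a'  (+1)
  2. substitute 'i' -> 'd'  (+1)
  3. keep 'm'
  4. keep 'i'
  5. keep 't'
Total edit operations: 2
Edit distance = 2


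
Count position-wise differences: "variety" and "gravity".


Comparing character by character (same length = 7):
  Pos 0: 'v' vs 'g' !=
  Pos 1: 'a' vs 'r' !=
  Pos 2: 'r' vs 'a' !=
  Pos 3: 'i' vs 'v' !=
  Pos 4: 'e' vs 'i' !=
  Pos 5: 't' vs 't' =
  Pos 6: 'y' vs 'y' =
Hamming distance = 5


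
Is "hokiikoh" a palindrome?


Word: "hokiikoh"
Reversed: "hokiikoh"
Forward == Backward? hokiikoh == hokiikoh
Palindrome = Yes


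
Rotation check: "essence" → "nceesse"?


Word: "essence", Candidate: "nceesse"
Method: check if candidate is substring of word+word
"essenceessence" contains "nceesse"? Yes
Is rotation = Yes


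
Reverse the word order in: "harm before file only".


Original: "harm before file only"
Words (1..n): harm | before | file | only
Reversed (n..1): only | file | before | harm
Result = "only file before harm"


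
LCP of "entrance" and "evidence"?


Word 1: "entrance"
Word 2: "evidence"
Comparing from start:
  Pos 0: 'e' == 'e'
  Pos 1: 'n' != 'v' (stop)
LCP = "e" (length 1)


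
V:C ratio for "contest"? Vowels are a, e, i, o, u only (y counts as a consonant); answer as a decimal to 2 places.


Word: "contest"
Vowels (a,e,i,o,u): 2
Consonants: 5
Ratio = 2/5
= 0.40


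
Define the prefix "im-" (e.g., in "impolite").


Prefix: im-
Example: impolite = im- + polite
Meaning = not / into


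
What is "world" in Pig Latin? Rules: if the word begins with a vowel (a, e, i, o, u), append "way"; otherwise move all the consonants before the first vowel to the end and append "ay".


Word: "world"
Starts with consonant(s) → move to end, add 'ay'
Consonant cluster: "w"
Pig Latin = "orldway"


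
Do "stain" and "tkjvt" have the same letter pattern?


Pattern of "stain": [0, 1, 2, 3, 4]
Pattern of "tkjvt": [0, 1, 2, 3, 0]
Patterns do not match
Same pattern = No


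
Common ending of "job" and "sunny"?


Word 1: "job"
Word 2: "sunny"
Comparing from end:
  Pos -1: 'b' != 'y' (stop)
LCS = "" (length 0)


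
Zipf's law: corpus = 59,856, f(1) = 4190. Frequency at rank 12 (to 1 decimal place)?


Zipf's law: f(r) = f(1) / r
f(1) = 4190
f(12) = 4190 / 12
= 349.2 occurrences


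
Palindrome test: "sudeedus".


Word: "sudeedus"
Reversed: "sudeedus"
Forward == Backward? sudeedus == sudeedus
Palindrome = Yes


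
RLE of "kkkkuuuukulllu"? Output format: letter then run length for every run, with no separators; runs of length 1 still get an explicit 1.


String: "kkkkuuuukulllu"
Scanning for consecutive runs:
  'k' x 4
  'u' x 4
  'k' x 1
  'u' x 1
  'l' x 3
  'u' x 1
RLE = "k4u4k1u1l3u1"


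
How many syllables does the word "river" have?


Word: "river"
Syllable breakdown: riv-er
Counting: 2 parts
= 2 syllables


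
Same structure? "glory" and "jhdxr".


Pattern of "glory": [0, 1, 2, 3, 4]
Pattern of "jhdxr": [0, 1, 2, 3, 4]
Patterns match
Same pattern = Yes


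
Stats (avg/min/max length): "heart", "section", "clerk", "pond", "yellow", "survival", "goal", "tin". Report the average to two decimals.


Lengths: "heart"=5, "section"=7, "clerk"=5, "pond"=4, "yellow"=6, "survival"=8, "goal"=4, "tin"=3
Sum = 42, Count = 8
Average = 42/8 = 5.25
= avg=5.25, min=3, max=8


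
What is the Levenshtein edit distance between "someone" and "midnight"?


Word 1: "someone" (length 7)
Word 2: "midnight" (length 8)
One optimal edit sequence (insert/delete/substitute each cost 1):
  1. insert 'm'  (+1)
  2. substitute 's' -> 'i'  (+1)
  3. substitute 'o' -> 'd'  (+1)
  4. substitute 'm' -> 'n'  (+1)
  5. substitute 'e' -> 'i'  (+1)
  6. substitute 'o' -> 'g'  (+1)
  7. substitute 'n' -> 'h'  (+1)
  8. substitute 'e' -> 't'  (+1)
Total edit operations: 8
Edit distance = 8


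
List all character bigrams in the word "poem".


Word: "poem" (length 4)
Number of bigrams = 4 - 2 + 1 = 3
  Position 0: "po"
  Position 1: "oe"
  Position 2: "em"
Bigrams = "po", "oe", "em"


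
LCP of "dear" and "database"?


Word 1: "dear"
Word 2: "database"
Comparing from start:
  Pos 0: 'd' == 'd'
  Pos 1: 'e' != 'a' (stop)
LCP = "d" (length 1)


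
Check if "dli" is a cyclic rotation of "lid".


Word: "lid", Candidate: "dli"
Method: check if candidate is substring of word+word
"lidlid" contains "dli"? Yes
Is rotation = Yes


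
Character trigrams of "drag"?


Word: "drag" (length 4)
Number of trigrams = 4 - 3 + 1 = 2
  Position 0: "dra"
  Position 1: "rag"
Trigrams = "dra", "rag"


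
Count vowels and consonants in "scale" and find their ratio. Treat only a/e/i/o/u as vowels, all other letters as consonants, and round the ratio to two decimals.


Word: "scale"
Vowels (a,e,i,o,u): 2
Consonants: 3
Ratio = 2/3
= 0.67


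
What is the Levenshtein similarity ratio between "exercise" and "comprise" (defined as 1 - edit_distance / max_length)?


Word 1: "exercise" (length 8)
Word 2: "comprise" (length 8)
One optimal edit sequence:
  1. substitute 'e' -> 'c'  (+1)
  2. substitute 'x' -> 'o'  (+1)
  3. substitute 'e' -> 'm'  (+1)
  4. substitute 'r' -> 'p'  (+1)
  5. substitute 'c' -> 'r'  (+1)
  6. keep 'i'
  7. keep 's'
  8. keep 'e'
Edit distance = 5
Max length = max(8, 8) = 8
Similarity = 1 - 5/8
= 0.3750


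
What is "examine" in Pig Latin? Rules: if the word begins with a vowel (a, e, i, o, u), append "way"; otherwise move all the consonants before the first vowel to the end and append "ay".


Word: "examine"
Starts with vowel → add 'way'
Pig Latin = "examineway"


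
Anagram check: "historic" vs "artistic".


Word 1: "historic" → sorted: chiiorst
Word 2: "artistic" → sorted: aciirstt
Same letters? chiiorst != aciirstt
Anagram = No


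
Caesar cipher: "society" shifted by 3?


Word: "society"
Shift: 3
Each letter → (letter + shift) mod 26:
  's' (18) + 3 = 21 → 'v'
  'o' (14) + 3 = 17 → 'r'
  'c' (2) + 3 = 5 → 'f'
  'i' (8) + 3 = 11 → 'l'
  'e' (4) + 3 = 7 → 'h'
  't' (19) + 3 = 22 → 'w'
  'y' (24) + 3 = 1 → 'b'
Result = "vrflhwb"


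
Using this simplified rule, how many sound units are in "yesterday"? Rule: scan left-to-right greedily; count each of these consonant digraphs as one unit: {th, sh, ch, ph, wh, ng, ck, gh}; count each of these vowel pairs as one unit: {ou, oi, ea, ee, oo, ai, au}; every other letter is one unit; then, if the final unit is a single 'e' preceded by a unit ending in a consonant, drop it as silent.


Word: "yesterday" (9 letters)
Left-to-right scan:
  [1] 'y' (letter)
  [2] 'e' (letter)
  [3] 's' (letter)
  [4] 't' (letter)
  [5] 'e' (letter)
  [6] 'r' (letter)
  [7] 'd' (letter)
  [8] 'a' (letter)
  [9] 'y' (letter)
Units from scan: 9
Sound units = 9 units


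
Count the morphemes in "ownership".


Word: "ownership"
Morphemes: own + -er + -ship
Each morpheme carries meaning
= 3 morphemes


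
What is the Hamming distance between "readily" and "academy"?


Comparing character by character (same length = 7):
  Pos 0: 'r' vs 'a' !=
  Pos 1: 'e' vs 'c' !=
  Pos 2: 'a' vs 'a' =
  Pos 3: 'd' vs 'd' =
  Pos 4: 'i' vs 'e' !=
  Pos 5: 'l' vs 'm' !=
  Pos 6: 'y' vs 'y' =
Hamming distance = 4


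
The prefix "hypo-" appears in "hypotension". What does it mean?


Prefix: hypo-
Example: hypotension = hypo- + tension
Meaning = under / below normal


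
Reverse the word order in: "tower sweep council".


Original: "tower sweep council"
Words (1..n): tower | sweep | council
Reversed (n..1): council | sweep | tower
Result = "council sweep tower"


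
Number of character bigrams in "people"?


Word: "people" (length 6)
Number of 2-grams = length - 2 + 1 = 6 - 2 + 1
= 5


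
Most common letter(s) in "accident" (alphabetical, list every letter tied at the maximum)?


Word: "accident"
Letter counts:
  'a': 1
  'c': 2
  'd': 1
  'e': 1
  'i': 1
  'n': 1
  't': 1
Maximum count = 2
Most frequent = 'c' (2 times each)


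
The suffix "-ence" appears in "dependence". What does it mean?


Suffix: -ence
As in: dependence -> depend + -ence
Meaning = state of


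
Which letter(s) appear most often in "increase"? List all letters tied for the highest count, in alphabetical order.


Word: "increase"
Letter counts:
  'a': 1
  'c': 1
  'e': 2
  'i': 1
  'n': 1
  'r': 1
  's': 1
Maximum count = 2
Most frequent = 'e' (2 times each)


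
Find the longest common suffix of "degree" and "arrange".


Word 1: "degree"
Word 2: "arrange"
Comparing from end:
  Pos -1: 'e' == 'e'
  Pos -2: 'e' != 'g' (stop)
LCS = "e" (length 1)


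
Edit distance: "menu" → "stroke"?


Word 1: "menu" (length 4)
Word 2: "stroke" (length 6)
One optimal edit sequence (insert/delete/substitute each cost 1):
  1. insert 's'  (+1)
  2. insert 't'  (+1)
  3. substitute 'm' -> 'r'  (+1)
  4. substitute 'e' -> 'o'  (+1)
  5. substitute 'n' -> 'k'  (+1)
  6. substitute 'u' -> 'e'  (+1)
Total edit operations: 6
Edit distance = 6


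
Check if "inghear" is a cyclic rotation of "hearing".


Word: "hearing", Candidate: "inghear"
Method: check if candidate is substring of word+word
"hearinghearing" contains "inghear"? Yes
Is rotation = Yes


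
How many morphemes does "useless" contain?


Word: "useless"
Morphemes: use / -less
Each morpheme carries meaning
= 2 morphemes


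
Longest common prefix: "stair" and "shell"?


Word 1: "stair"
Word 2: "shell"
Comparing from start:
  Pos 0: 's' == 's'
  Pos 1: 't' != 'h' (stop)
LCP = "s" (length 1)


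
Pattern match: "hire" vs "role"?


Pattern of "hire": [0, 1, 2, 3]
Pattern of "role": [0, 1, 2, 3]
Patterns match
Same pattern = Yes


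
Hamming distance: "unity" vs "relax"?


Comparing character by character (same length = 5):
  Pos 0: 'u' vs 'r' !=
  Pos 1: 'n' vs 'e' !=
  Pos 2: 'i' vs 'l' !=
  Pos 3: 't' vs 'a' !=
  Pos 4: 'y' vs 'x' !=
Hamming distance = 5


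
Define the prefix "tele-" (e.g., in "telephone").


Prefix: tele-
Example: telephone (tele- + phone)
Meaning = distant


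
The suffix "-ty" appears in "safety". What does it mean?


Suffix: -ty
As in: safety -> safe + -ty
Meaning = quality of


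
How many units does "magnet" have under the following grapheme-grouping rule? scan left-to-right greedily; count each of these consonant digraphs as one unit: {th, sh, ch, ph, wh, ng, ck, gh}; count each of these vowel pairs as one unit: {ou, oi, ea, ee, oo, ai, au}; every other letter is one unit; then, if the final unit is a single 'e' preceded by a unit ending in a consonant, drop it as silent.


Word: "magnet" (6 letters)
Left-to-right scan:
  (1) 'm' (letter)
  (2) 'a' (letter)
  (3) 'g' (letter)
  (4) 'n' (letter)
  (5) 'e' (letter)
  (6) 't' (letter)
Units from scan: 6
Sound units = 6 units


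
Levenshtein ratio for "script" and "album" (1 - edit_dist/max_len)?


Word 1: "script" (length 6)
Word 2: "album" (length 5)
One optimal edit sequence:
  1. delete 's'  (+1)
  2. substitute 'c' -> 'a'  (+1)
  3. substitute 'r' -> 'l'  (+1)
  4. substitute 'i' -> 'b'  (+1)
  5. substitute 'p' -> 'u'  (+1)
  6. substitute 't' -> 'm'  (+1)
Edit distance = 6
Max length = max(6, 5) = 6
Similarity = 1 - 6/6
= 0.0000


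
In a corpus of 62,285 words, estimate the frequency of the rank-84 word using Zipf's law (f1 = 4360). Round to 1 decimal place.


Zipf's law: f(r) = f(1) / r
f(1) = 4360
f(84) = 4360 / 84
= 51.9 occurrences


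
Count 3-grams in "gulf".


Word: "gulf" (length 4)
Number of 3-grams = length - 3 + 1 = 4 - 3 + 1
= 2


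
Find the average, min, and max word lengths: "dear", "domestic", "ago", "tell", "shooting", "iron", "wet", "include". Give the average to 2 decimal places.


Lengths: "dear"=4, "domestic"=8, "ago"=3, "tell"=4, "shooting"=8, "iron"=4, "wet"=3, "include"=7
Sum = 41, Count = 8
Average = 41/8 = 5.13
= avg=5.13, min=3, max=8
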